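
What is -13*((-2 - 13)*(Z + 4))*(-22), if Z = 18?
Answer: -94380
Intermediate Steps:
-13*((-2 - 13)*(Z + 4))*(-22) = -13*((-2 - 13)*(18 + 4))*(-22) = -13*(-15*22)*(-22) = -13*(-330)*(-22) = -(-4290)*(-22) = -1*94380 = -94380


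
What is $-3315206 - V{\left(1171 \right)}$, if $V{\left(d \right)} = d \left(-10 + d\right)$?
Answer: $-4674737$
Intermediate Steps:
$-3315206 - V{\left(1171 \right)} = -3315206 - 1171 \left(-10 + 1171\right) = -3315206 - 1171 \cdot 1161 = -3315206 - 1359531 = -4674737$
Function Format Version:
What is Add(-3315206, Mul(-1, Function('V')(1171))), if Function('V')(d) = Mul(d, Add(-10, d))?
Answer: -4674737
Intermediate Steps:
Add(-3315206, Mul(-1, Function('V')(1171))) = Add(-3315206, Mul(-1, Mul(1171, Add(-10, 1171)))) = Add(-3315206, Mul(-1, Mul(1171, 1161))) = Add(-3315206, Mul(-1, 1359531)) = Add(-3315206, -1359531) = -4674737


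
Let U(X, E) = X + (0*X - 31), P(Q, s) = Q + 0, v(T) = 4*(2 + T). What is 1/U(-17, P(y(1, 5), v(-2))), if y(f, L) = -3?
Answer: -1/48 ≈ -0.020833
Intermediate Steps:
v(T) = 8 + 4*T
P(Q, s) = Q
U(X, E) = -31 + X (U(X, E) = X + (0 - 31) = X - 31 = -31 + X)
1/U(-17, P(y(1, 5), v(-2))) = 1/(-31 - 17) = 1/(-48) = -1/48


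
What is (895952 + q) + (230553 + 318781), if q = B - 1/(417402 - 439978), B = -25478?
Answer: 32053585409/22576 ≈ 1.4198e+6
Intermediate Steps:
q = -575191327/22576 (q = -25478 - 1/(417402 - 439978) = -25478 - 1/(-22576) = -25478 - 1*(-1/22576) = -25478 + 1/22576 = -575191327/22576 ≈ -25478.)
(895952 + q) + (230553 + 318781) = (895952 - 575191327/22576) + (230553 + 318781) = 19651821025/22576 + 549334 = 32053585409/22576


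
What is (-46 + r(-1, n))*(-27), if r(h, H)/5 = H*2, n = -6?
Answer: 2862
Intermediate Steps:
r(h, H) = 10*H (r(h, H) = 5*(H*2) = 5*(2*H) = 10*H)
(-46 + r(-1, n))*(-27) = (-46 + 10*(-6))*(-27) = (-46 - 60)*(-27) = -106*(-27) = 2862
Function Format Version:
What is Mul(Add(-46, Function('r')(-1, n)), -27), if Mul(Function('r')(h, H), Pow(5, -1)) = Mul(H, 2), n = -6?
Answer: 2862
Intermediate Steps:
Function('r')(h, H) = Mul(10, H) (Function('r')(h, H) = Mul(5, Mul(H, 2)) = Mul(5, Mul(2, H)) = Mul(10, H))
Mul(Add(-46, Function('r')(-1, n)), -27) = Mul(Add(-46, Mul(10, -6)), -27) = Mul(Add(-46, -60), -27) = Mul(-106, -27) = 2862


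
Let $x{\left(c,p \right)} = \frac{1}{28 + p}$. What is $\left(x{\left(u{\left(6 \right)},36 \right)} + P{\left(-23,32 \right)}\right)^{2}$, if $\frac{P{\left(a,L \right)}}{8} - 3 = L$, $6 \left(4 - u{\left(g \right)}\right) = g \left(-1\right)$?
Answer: $\frac{321162241}{4096} \approx 78409.0$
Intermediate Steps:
$u{\left(g \right)} = 4 + \frac{g}{6}$ ($u{\left(g \right)} = 4 - \frac{g \left(-1\right)}{6} = 4 - \frac{\left(-1\right) g}{6} = 4 + \frac{g}{6}$)
$P{\left(a,L \right)} = 24 + 8 L$
$\left(x{\left(u{\left(6 \right)},36 \right)} + P{\left(-23,32 \right)}\right)^{2} = \left(\frac{1}{28 + 36} + \left(24 + 8 \cdot 32\right)\right)^{2} = \left(\frac{1}{64} + \left(24 + 256\right)\right)^{2} = \left(\frac{1}{64} + 280\right)^{2} = \left(\frac{17921}{64}\right)^{2} = \frac{321162241}{4096}$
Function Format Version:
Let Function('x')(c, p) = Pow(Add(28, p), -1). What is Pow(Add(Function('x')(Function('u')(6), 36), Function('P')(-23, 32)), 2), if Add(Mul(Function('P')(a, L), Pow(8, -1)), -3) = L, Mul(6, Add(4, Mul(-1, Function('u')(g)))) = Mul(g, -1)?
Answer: Rational(321162241, 4096) ≈ 78409.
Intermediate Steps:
Function('u')(g) = Add(4, Mul(Rational(1, 6), g)) (Function('u')(g) = Add(4, Mul(Rational(-1, 6), Mul(g, -1))) = Add(4, Mul(Rational(-1, 6), Mul(-1, g))) = Add(4, Mul(Rational(1, 6), g)))
Function('P')(a, L) = Add(24, Mul(8, L))
Pow(Add(Function('x')(Function('u')(6), 36), Function('P')(-23, 32)), 2) = Pow(Add(Pow(Add(28, 36), -1), Add(24, Mul(8, 32))), 2) = Pow(Add(Pow(64, -1), Add(24, 256)), 2) = Pow(Add(Rational(1, 64), 280), 2) = Pow(Rational(17921, 64), 2) = Rational(321162241, 4096)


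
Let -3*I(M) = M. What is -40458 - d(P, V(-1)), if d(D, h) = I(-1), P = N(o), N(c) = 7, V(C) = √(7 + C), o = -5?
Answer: -121375/3 ≈ -40458.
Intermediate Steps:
I(M) = -M/3
P = 7
d(D, h) = ⅓ (d(D, h) = -⅓*(-1) = ⅓)
-40458 - d(P, V(-1)) = -40458 - 1*⅓ = -40458 - ⅓ = -121375/3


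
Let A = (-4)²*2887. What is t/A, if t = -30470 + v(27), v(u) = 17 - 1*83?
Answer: -3817/5774 ≈ -0.66107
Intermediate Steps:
v(u) = -66 (v(u) = 17 - 83 = -66)
A = 46192 (A = 16*2887 = 46192)
t = -30536 (t = -30470 - 66 = -30536)
t/A = -30536/46192 = -30536*1/46192 = -3817/5774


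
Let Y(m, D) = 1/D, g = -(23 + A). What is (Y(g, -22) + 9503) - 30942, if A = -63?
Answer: -471659/22 ≈ -21439.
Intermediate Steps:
g = 40 (g = -(23 - 63) = -1*(-40) = 40)
(Y(g, -22) + 9503) - 30942 = (1/(-22) + 9503) - 30942 = (-1/22 + 9503) - 30942 = 209065/22 - 30942 = -471659/22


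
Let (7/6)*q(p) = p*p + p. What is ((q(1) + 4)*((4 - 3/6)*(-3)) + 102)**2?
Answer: 1764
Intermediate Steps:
q(p) = 6*p/7 + 6*p**2/7 (q(p) = 6*(p*p + p)/7 = 6*(p**2 + p)/7 = 6*(p + p**2)/7 = 6*p/7 + 6*p**2/7)
((q(1) + 4)*((4 - 3/6)*(-3)) + 102)**2 = (((6/7)*1*(1 + 1) + 4)*((4 - 3/6)*(-3)) + 102)**2 = (((6/7)*1*2 + 4)*((4 - 3*1/6)*(-3)) + 102)**2 = ((12/7 + 4)*((4 - 1/2)*(-3)) + 102)**2 = (40*((7/2)*(-3))/7 + 102)**2 = ((40/7)*(-21/2) + 102)**2 = (-60 + 102)**2 = 42**2 = 1764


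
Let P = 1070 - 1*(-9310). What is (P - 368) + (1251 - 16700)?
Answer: -5437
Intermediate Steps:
P = 10380 (P = 1070 + 9310 = 10380)
(P - 368) + (1251 - 16700) = (10380 - 368) + (1251 - 16700) = 10012 - 15449 = -5437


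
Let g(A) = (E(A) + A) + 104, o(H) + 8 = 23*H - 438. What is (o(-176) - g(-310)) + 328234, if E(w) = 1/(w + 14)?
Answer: 95888017/296 ≈ 3.2395e+5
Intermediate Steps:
o(H) = -446 + 23*H (o(H) = -8 + (23*H - 438) = -8 + (-438 + 23*H) = -446 + 23*H)
E(w) = 1/(14 + w)
g(A) = 104 + A + 1/(14 + A) (g(A) = (1/(14 + A) + A) + 104 = (A + 1/(14 + A)) + 104 = 104 + A + 1/(14 + A))
(o(-176) - g(-310)) + 328234 = ((-446 + 23*(-176)) - (1 + (14 - 310)*(104 - 310))/(14 - 310)) + 328234 = ((-446 - 4048) - (1 - 296*(-206))/(-296)) + 328234 = (-4494 - (-1)*(1 + 60976)/296) + 328234 = (-4494 - (-1)*60977/296) + 328234 = (-4494 - 1*(-60977/296)) + 328234 = (-4494 + 60977/296) + 328234 = -1269247/296 + 328234 = 95888017/296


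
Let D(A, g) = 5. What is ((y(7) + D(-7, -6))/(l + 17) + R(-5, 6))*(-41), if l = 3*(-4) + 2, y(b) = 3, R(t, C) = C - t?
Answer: -3485/7 ≈ -497.86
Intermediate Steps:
l = -10 (l = -12 + 2 = -10)
((y(7) + D(-7, -6))/(l + 17) + R(-5, 6))*(-41) = ((3 + 5)/(-10 + 17) + (6 - 1*(-5)))*(-41) = (8/7 + (6 + 5))*(-41) = (8*(⅐) + 11)*(-41) = (8/7 + 11)*(-41) = (85/7)*(-41) = -3485/7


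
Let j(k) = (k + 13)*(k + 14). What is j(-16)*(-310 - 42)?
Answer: -2112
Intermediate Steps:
j(k) = (13 + k)*(14 + k)
j(-16)*(-310 - 42) = (182 + (-16)**2 + 27*(-16))*(-310 - 42) = (182 + 256 - 432)*(-352) = 6*(-352) = -2112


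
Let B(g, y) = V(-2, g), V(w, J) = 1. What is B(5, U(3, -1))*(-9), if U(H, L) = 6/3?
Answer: -9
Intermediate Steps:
U(H, L) = 2 (U(H, L) = 6*(⅓) = 2)
B(g, y) = 1
B(5, U(3, -1))*(-9) = 1*(-9) = -9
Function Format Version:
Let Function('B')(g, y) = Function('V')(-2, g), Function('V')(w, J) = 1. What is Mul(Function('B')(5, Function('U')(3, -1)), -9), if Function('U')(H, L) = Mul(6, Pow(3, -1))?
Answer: -9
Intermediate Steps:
Function('U')(H, L) = 2 (Function('U')(H, L) = Mul(6, Rational(1, 3)) = 2)
Function('B')(g, y) = 1
Mul(Function('B')(5, Function('U')(3, -1)), -9) = Mul(1, -9) = -9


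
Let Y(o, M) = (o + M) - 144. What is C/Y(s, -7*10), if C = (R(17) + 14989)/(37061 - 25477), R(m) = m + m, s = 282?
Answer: 83/4352 ≈ 0.019072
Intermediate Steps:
Y(o, M) = -144 + M + o (Y(o, M) = (M + o) - 144 = -144 + M + o)
R(m) = 2*m
C = 83/64 (C = (2*17 + 14989)/(37061 - 25477) = (34 + 14989)/11584 = 15023*(1/11584) = 83/64 ≈ 1.2969)
C/Y(s, -7*10) = 83/(64*(-144 - 7*10 + 282)) = 83/(64*(-144 - 70 + 282)) = (83/64)/68 = (83/64)*(1/68) = 83/4352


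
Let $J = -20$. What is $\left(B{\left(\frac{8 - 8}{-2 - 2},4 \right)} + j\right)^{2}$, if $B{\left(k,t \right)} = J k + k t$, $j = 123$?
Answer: $15129$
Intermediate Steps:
$B{\left(k,t \right)} = - 20 k + k t$
$\left(B{\left(\frac{8 - 8}{-2 - 2},4 \right)} + j\right)^{2} = \left(\frac{8 - 8}{-2 - 2} \left(-20 + 4\right) + 123\right)^{2} = \left(\frac{0}{-4} \left(-16\right) + 123\right)^{2} = \left(0 \left(- \frac{1}{4}\right) \left(-16\right) + 123\right)^{2} = \left(0 \left(-16\right) + 123\right)^{2} = \left(0 + 123\right)^{2} = 123^{2} = 15129$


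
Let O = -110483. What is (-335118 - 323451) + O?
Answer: -769052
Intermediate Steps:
(-335118 - 323451) + O = (-335118 - 323451) - 110483 = -658569 - 110483 = -769052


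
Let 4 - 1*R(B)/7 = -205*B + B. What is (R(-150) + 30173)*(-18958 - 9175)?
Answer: 5176443867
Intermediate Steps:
R(B) = 28 + 1428*B (R(B) = 28 - 7*(-205*B + B) = 28 - (-1428)*B = 28 + 1428*B)
(R(-150) + 30173)*(-18958 - 9175) = ((28 + 1428*(-150)) + 30173)*(-18958 - 9175) = ((28 - 214200) + 30173)*(-28133) = (-214172 + 30173)*(-28133) = -183999*(-28133) = 5176443867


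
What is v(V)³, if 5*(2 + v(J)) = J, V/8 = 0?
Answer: -8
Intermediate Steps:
V = 0 (V = 8*0 = 0)
v(J) = -2 + J/5
v(V)³ = (-2 + (⅕)*0)³ = (-2 + 0)³ = (-2)³ = -8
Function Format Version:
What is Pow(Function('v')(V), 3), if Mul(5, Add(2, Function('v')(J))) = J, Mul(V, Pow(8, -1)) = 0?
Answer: -8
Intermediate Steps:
V = 0 (V = Mul(8, 0) = 0)
Function('v')(J) = Add(-2, Mul(Rational(1, 5), J))
Pow(Function('v')(V), 3) = Pow(Add(-2, Mul(Rational(1, 5), 0)), 3) = Pow(Add(-2, 0), 3) = Pow(-2, 3) = -8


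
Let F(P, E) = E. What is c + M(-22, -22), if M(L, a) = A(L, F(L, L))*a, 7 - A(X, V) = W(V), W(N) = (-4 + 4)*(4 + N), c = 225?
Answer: 71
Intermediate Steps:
W(N) = 0 (W(N) = 0*(4 + N) = 0)
A(X, V) = 7 (A(X, V) = 7 - 1*0 = 7 + 0 = 7)
M(L, a) = 7*a
c + M(-22, -22) = 225 + 7*(-22) = 225 - 154 = 71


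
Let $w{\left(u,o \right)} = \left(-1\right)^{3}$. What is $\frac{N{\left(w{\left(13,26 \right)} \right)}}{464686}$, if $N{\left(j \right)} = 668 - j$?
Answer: $\frac{669}{464686} \approx 0.0014397$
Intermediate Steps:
$w{\left(u,o \right)} = -1$
$\frac{N{\left(w{\left(13,26 \right)} \right)}}{464686} = \frac{668 - -1}{464686} = \left(668 + 1\right) \frac{1}{464686} = 669 \cdot \frac{1}{464686} = \frac{669}{464686}$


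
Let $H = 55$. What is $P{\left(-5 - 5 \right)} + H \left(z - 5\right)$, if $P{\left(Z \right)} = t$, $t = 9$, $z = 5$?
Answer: $9$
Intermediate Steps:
$P{\left(Z \right)} = 9$
$P{\left(-5 - 5 \right)} + H \left(z - 5\right) = 9 + 55 \left(5 - 5\right) = 9 + 55 \cdot 0 = 9 + 0 = 9$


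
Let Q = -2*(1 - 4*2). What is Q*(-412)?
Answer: -5768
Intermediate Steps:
Q = 14 (Q = -2*(1 - 8) = -2*(-7) = 14)
Q*(-412) = 14*(-412) = -5768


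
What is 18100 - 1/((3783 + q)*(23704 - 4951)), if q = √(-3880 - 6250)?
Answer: 1620347113437639/89521939969 + I*√10130/268565819907 ≈ 18100.0 + 3.7476e-10*I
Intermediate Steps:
q = I*√10130 (q = √(-10130) = I*√10130 ≈ 100.65*I)
18100 - 1/((3783 + q)*(23704 - 4951)) = 18100 - 1/((3783 + I*√10130)*(23704 - 4951)) = 18100 - 1/((3783 + I*√10130)*18753) = 18100 - 1/(70942599 + 18753*I*√10130)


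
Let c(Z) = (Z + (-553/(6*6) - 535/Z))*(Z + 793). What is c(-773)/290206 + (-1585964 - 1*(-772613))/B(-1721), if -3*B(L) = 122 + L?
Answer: -1642184105318087/1076107354686 ≈ -1526.0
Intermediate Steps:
c(Z) = (793 + Z)*(-553/36 + Z - 535/Z) (c(Z) = (Z + (-553/36 - 535/Z))*(793 + Z) = (-553/36 + Z - 535/Z)*(793 + Z) = (793 + Z)*(-553/36 + Z - 535/Z))
B(L) = -122/3 - L/3 (B(L) = -(122 + L)/3 = -122/3 - L/3)
c(-773)/290206 + (-1585964 - 1*(-772613))/B(-1721) = (-457789/36 + (-773)² - 424255/(-773) + (27995/36)*(-773))/290206 + (-1585964 - 1*(-772613))/(-122/3 - ⅓*(-1721)) = (-457789/36 + 597529 - 424255*(-1/773) - 21640135/36)*(1/290206) + (-1585964 + 772613)/(-122/3 + 1721/3) = (-457789/36 + 597529 + 424255/773 - 21640135/36)*(1/290206) - 813351/533 = -109596265/6957*1/290206 - 813351*1/533 = -109596265/2018963142 - 813351/533 = -1642184105318087/1076107354686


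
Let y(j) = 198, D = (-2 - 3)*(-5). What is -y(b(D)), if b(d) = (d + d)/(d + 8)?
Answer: -198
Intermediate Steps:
D = 25 (D = -5*(-5) = 25)
b(d) = 2*d/(8 + d) (b(d) = (2*d)/(8 + d) = 2*d/(8 + d))
-y(b(D)) = -1*198 = -198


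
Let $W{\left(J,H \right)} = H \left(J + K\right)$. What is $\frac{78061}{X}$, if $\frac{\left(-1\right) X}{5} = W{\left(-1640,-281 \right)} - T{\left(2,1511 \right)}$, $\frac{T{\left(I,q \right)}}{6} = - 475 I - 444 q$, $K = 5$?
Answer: $- \frac{78061}{22452195} \approx -0.0034768$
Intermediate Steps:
$W{\left(J,H \right)} = H \left(5 + J\right)$ ($W{\left(J,H \right)} = H \left(J + 5\right) = H \left(5 + J\right)$)
$T{\left(I,q \right)} = - 2850 I - 2664 q$ ($T{\left(I,q \right)} = 6 \left(- 475 I - 444 q\right) = - 2850 I - 2664 q$)
$X = -22452195$ ($X = - 5 \left(- 281 \left(5 - 1640\right) - \left(\left(-2850\right) 2 - 4025304\right)\right) = - 5 \left(\left(-281\right) \left(-1635\right) - \left(-5700 - 4025304\right)\right) = - 5 \left(459435 - -4031004\right) = - 5 \left(459435 + 4031004\right) = \left(-5\right) 4490439 = -22452195$)
$\frac{78061}{X} = \frac{78061}{-22452195} = 78061 \left(- \frac{1}{22452195}\right) = - \frac{78061}{22452195}$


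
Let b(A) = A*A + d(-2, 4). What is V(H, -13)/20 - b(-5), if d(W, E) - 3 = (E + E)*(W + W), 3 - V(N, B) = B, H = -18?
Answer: 24/5 ≈ 4.8000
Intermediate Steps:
V(N, B) = 3 - B
d(W, E) = 3 + 4*E*W (d(W, E) = 3 + (E + E)*(W + W) = 3 + (2*E)*(2*W) = 3 + 4*E*W)
b(A) = -29 + A² (b(A) = A*A + (3 + 4*4*(-2)) = A² + (3 - 32) = A² - 29 = -29 + A²)
V(H, -13)/20 - b(-5) = (3 - 1*(-13))/20 - (-29 + (-5)²) = (3 + 13)*(1/20) - (-29 + 25) = 16*(1/20) - 1*(-4) = ⅘ + 4 = 24/5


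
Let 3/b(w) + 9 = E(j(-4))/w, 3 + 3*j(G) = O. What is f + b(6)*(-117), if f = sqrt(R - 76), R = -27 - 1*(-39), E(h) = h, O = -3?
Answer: 1053/28 + 8*I ≈ 37.607 + 8.0*I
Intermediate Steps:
j(G) = -2 (j(G) = -1 + (1/3)*(-3) = -1 - 1 = -2)
R = 12 (R = -27 + 39 = 12)
f = 8*I (f = sqrt(12 - 76) = sqrt(-64) = 8*I ≈ 8.0*I)
b(w) = 3/(-9 - 2/w)
f + b(6)*(-117) = 8*I - 3*6/(2 + 9*6)*(-117) = 8*I - 3*6/(2 + 54)*(-117) = 8*I - 3*6/56*(-117) = 8*I - 3*6*1/56*(-117) = 8*I - 9/28*(-117) = 8*I + 1053/28 = 1053/28 + 8*I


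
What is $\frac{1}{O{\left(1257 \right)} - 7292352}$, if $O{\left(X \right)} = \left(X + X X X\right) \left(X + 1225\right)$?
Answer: $\frac{1}{4929549621348} \approx 2.0286 \cdot 10^{-13}$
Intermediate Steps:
$O{\left(X \right)} = \left(1225 + X\right) \left(X + X^{3}\right)$ ($O{\left(X \right)} = \left(X + X^{2} X\right) \left(1225 + X\right) = \left(X + X^{3}\right) \left(1225 + X\right) = \left(1225 + X\right) \left(X + X^{3}\right)$)
$\frac{1}{O{\left(1257 \right)} - 7292352} = \frac{1}{1257 \left(1225 + 1257 + 1257^{3} + 1225 \cdot 1257^{2}\right) - 7292352} = \frac{1}{1257 \left(1225 + 1257 + 1986121593 + 1225 \cdot 1580049\right) - 7292352} = \frac{1}{1257 \left(1225 + 1257 + 1986121593 + 1935560025\right) - 7292352} = \frac{1}{1257 \cdot 3921684100 - 7292352} = \frac{1}{4929556913700 - 7292352} = \frac{1}{4929549621348}$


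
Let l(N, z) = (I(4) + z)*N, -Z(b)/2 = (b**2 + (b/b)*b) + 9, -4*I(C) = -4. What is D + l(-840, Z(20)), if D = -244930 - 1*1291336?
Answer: -816386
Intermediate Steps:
I(C) = 1 (I(C) = -1/4*(-4) = 1)
Z(b) = -18 - 2*b - 2*b**2 (Z(b) = -2*((b**2 + (b/b)*b) + 9) = -2*((b**2 + 1*b) + 9) = -2*((b**2 + b) + 9) = -2*((b + b**2) + 9) = -2*(9 + b + b**2) = -18 - 2*b - 2*b**2)
l(N, z) = N*(1 + z) (l(N, z) = (1 + z)*N = N*(1 + z))
D = -1536266 (D = -244930 - 1291336 = -1536266)
D + l(-840, Z(20)) = -1536266 - 840*(1 + (-18 - 2*20 - 2*20**2)) = -1536266 - 840*(1 + (-18 - 40 - 2*400)) = -1536266 - 840*(1 + (-18 - 40 - 800)) = -1536266 - 840*(1 - 858) = -1536266 - 840*(-857) = -1536266 + 719880 = -816386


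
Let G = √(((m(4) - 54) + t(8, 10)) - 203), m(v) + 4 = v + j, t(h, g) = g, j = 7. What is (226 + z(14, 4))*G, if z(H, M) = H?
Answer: 960*I*√15 ≈ 3718.1*I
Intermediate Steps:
m(v) = 3 + v (m(v) = -4 + (v + 7) = -4 + (7 + v) = 3 + v)
G = 4*I*√15 (G = √((((3 + 4) - 54) + 10) - 203) = √(((7 - 54) + 10) - 203) = √((-47 + 10) - 203) = √(-37 - 203) = √(-240) = 4*I*√15 ≈ 15.492*I)
(226 + z(14, 4))*G = (226 + 14)*(4*I*√15) = 240*(4*I*√15) = 960*I*√15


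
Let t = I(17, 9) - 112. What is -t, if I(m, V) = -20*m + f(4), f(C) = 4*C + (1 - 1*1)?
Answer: 436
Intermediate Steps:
f(C) = 4*C (f(C) = 4*C + (1 - 1) = 4*C + 0 = 4*C)
I(m, V) = 16 - 20*m (I(m, V) = -20*m + 4*4 = -20*m + 16 = 16 - 20*m)
t = -436 (t = (16 - 20*17) - 112 = (16 - 340) - 112 = -324 - 112 = -436)
-t = -1*(-436) = 436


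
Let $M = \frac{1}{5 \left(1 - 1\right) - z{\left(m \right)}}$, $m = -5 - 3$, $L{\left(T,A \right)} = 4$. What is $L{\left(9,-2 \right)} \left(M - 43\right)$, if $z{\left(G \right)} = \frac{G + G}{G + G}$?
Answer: $-176$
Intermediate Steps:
$m = -8$ ($m = -5 - 3 = -8$)
$z{\left(G \right)} = 1$ ($z{\left(G \right)} = \frac{2 G}{2 G} = 2 G \frac{1}{2 G} = 1$)
$M = -1$ ($M = \frac{1}{5 \left(1 - 1\right) - 1} = \frac{1}{5 \cdot 0 - 1} = \frac{1}{0 - 1} = \frac{1}{-1} = -1$)
$L{\left(9,-2 \right)} \left(M - 43\right) = 4 \left(-1 - 43\right) = 4 \left(-44\right) = -176$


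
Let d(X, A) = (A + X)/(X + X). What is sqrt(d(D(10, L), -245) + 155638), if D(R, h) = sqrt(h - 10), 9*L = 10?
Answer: sqrt(2490216 + 294*I*sqrt(5))/4 ≈ 394.51 + 0.052074*I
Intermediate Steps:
L = 10/9 (L = (1/9)*10 = 10/9 ≈ 1.1111)
D(R, h) = sqrt(-10 + h)
d(X, A) = (A + X)/(2*X) (d(X, A) = (A + X)/((2*X)) = (A + X)*(1/(2*X)) = (A + X)/(2*X))
sqrt(d(D(10, L), -245) + 155638) = sqrt((-245 + sqrt(-10 + 10/9))/(2*(sqrt(-10 + 10/9))) + 155638) = sqrt((-245 + sqrt(-80/9))/(2*(sqrt(-80/9))) + 155638) = sqrt((-245 + 4*I*sqrt(5)/3)/(2*((4*I*sqrt(5)/3))) + 155638) = sqrt((-3*I*sqrt(5)/20)*(-245 + 4*I*sqrt(5)/3)/2 + 155638) = sqrt(-3*I*sqrt(5)*(-245 + 4*I*sqrt(5)/3)/40 + 155638) = sqrt(155638 - 3*I*sqrt(5)*(-245 + 4*I*sqrt(5)/3)/40)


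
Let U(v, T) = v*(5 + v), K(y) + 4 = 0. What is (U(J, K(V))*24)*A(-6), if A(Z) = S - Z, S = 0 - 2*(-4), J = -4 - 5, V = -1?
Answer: 12096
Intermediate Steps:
K(y) = -4 (K(y) = -4 + 0 = -4)
J = -9
S = 8 (S = 0 + 8 = 8)
A(Z) = 8 - Z
(U(J, K(V))*24)*A(-6) = (-9*(5 - 9)*24)*(8 - 1*(-6)) = (-9*(-4)*24)*(8 + 6) = (36*24)*14 = 864*14 = 12096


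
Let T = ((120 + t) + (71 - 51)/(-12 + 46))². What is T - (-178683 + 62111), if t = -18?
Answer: 36730844/289 ≈ 1.2710e+5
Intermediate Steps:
T = 3041536/289 (T = ((120 - 18) + (71 - 51)/(-12 + 46))² = (102 + 20/34)² = (102 + 20*(1/34))² = (102 + 10/17)² = (1744/17)² = 3041536/289 ≈ 10524.)
T - (-178683 + 62111) = 3041536/289 - (-178683 + 62111) = 3041536/289 - 1*(-116572) = 3041536/289 + 116572 = 36730844/289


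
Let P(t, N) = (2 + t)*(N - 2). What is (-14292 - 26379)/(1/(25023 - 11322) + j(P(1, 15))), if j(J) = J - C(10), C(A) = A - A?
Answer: -557233371/534340 ≈ -1042.8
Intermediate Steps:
P(t, N) = (-2 + N)*(2 + t) (P(t, N) = (2 + t)*(-2 + N) = (-2 + N)*(2 + t))
C(A) = 0
j(J) = J (j(J) = J - 1*0 = J + 0 = J)
(-14292 - 26379)/(1/(25023 - 11322) + j(P(1, 15))) = (-14292 - 26379)/(1/(25023 - 11322) + (-4 - 2*1 + 2*15 + 15*1)) = -40671/(1/13701 + (-4 - 2 + 30 + 15)) = -40671/(1/13701 + 39) = -40671/534340/13701 = -40671*13701/534340 = -557233371/534340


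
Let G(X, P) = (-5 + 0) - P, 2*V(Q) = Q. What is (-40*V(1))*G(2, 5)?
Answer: 200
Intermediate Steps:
V(Q) = Q/2
G(X, P) = -5 - P
(-40*V(1))*G(2, 5) = (-20)*(-5 - 1*5) = (-40*½)*(-5 - 5) = -20*(-10) = 200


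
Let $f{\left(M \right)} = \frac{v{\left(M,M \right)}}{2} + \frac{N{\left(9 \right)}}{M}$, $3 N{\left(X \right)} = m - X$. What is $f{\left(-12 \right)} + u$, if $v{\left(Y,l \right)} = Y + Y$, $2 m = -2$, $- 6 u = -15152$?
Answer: $\frac{45245}{18} \approx 2513.6$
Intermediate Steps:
$u = \frac{7576}{3}$ ($u = \left(- \frac{1}{6}\right) \left(-15152\right) = \frac{7576}{3} \approx 2525.3$)
$m = -1$ ($m = \frac{1}{2} \left(-2\right) = -1$)
$v{\left(Y,l \right)} = 2 Y$
$N{\left(X \right)} = - \frac{1}{3} - \frac{X}{3}$ ($N{\left(X \right)} = \frac{-1 - X}{3} = - \frac{1}{3} - \frac{X}{3}$)
$f{\left(M \right)} = M - \frac{10}{3 M}$ ($f{\left(M \right)} = \frac{2 M}{2} + \frac{- \frac{1}{3} - 3}{M} = 2 M \frac{1}{2} + \frac{- \frac{1}{3} - 3}{M} = M - \frac{10}{3 M}$)
$f{\left(-12 \right)} + u = \left(-12 - \frac{10}{3 \left(-12\right)}\right) + \frac{7576}{3} = \left(-12 - - \frac{5}{18}\right) + \frac{7576}{3} = \left(-12 + \frac{5}{18}\right) + \frac{7576}{3} = - \frac{211}{18} + \frac{7576}{3} = \frac{45245}{18}$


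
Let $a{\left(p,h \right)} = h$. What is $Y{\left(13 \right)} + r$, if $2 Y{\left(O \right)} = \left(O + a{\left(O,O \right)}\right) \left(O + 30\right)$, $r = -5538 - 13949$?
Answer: $-18928$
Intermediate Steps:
$r = -19487$ ($r = -5538 - 13949 = -19487$)
$Y{\left(O \right)} = O \left(30 + O\right)$ ($Y{\left(O \right)} = \frac{\left(O + O\right) \left(O + 30\right)}{2} = \frac{2 O \left(30 + O\right)}{2} = O \left(30 + O\right)$)
$Y{\left(13 \right)} + r = 13 \left(30 + 13\right) - 19487 = 13 \cdot 43 - 19487 = 559 - 19487 = -18928$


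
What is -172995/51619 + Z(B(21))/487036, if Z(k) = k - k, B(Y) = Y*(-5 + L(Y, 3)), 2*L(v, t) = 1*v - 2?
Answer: -172995/51619 ≈ -3.3514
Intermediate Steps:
L(v, t) = -1 + v/2 (L(v, t) = (1*v - 2)/2 = (v - 2)/2 = (-2 + v)/2 = -1 + v/2)
B(Y) = Y*(-6 + Y/2) (B(Y) = Y*(-5 + (-1 + Y/2)) = Y*(-6 + Y/2))
Z(k) = 0
-172995/51619 + Z(B(21))/487036 = -172995/51619 + 0/487036 = -172995*1/51619 + 0*(1/487036) = -172995/51619 + 0 = -172995/51619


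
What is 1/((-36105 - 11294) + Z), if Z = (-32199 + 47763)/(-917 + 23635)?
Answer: -11359/538397459 ≈ -2.1098e-5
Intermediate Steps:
Z = 7782/11359 (Z = 15564/22718 = 15564*(1/22718) = 7782/11359 ≈ 0.68510)
1/((-36105 - 11294) + Z) = 1/((-36105 - 11294) + 7782/11359) = 1/(-47399 + 7782/11359) = 1/(-538397459/11359) = -11359/538397459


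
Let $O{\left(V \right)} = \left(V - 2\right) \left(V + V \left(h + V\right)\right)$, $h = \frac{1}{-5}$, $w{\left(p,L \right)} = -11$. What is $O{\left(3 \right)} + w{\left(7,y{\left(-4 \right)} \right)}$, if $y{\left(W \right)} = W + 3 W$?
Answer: $\frac{2}{5} \approx 0.4$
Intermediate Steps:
$y{\left(W \right)} = 4 W$
$h = - \frac{1}{5} \approx -0.2$
$O{\left(V \right)} = \left(-2 + V\right) \left(V + V \left(- \frac{1}{5} + V\right)\right)$ ($O{\left(V \right)} = \left(V - 2\right) \left(V + V \left(- \frac{1}{5} + V\right)\right) = \left(-2 + V\right) \left(V + V \left(- \frac{1}{5} + V\right)\right)$)
$O{\left(3 \right)} + w{\left(7,y{\left(-4 \right)} \right)} = \frac{1}{5} \cdot 3 \left(-8 - 18 + 5 \cdot 3^{2}\right) - 11 = \frac{1}{5} \cdot 3 \left(-8 - 18 + 5 \cdot 9\right) - 11 = \frac{1}{5} \cdot 3 \left(-8 - 18 + 45\right) - 11 = \frac{1}{5} \cdot 3 \cdot 19 - 11 = \frac{57}{5} - 11 = \frac{2}{5}$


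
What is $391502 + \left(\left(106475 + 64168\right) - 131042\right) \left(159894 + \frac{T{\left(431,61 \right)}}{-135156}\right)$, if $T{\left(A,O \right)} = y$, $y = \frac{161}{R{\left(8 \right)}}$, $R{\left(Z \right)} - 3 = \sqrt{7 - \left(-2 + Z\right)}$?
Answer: $\frac{489060347461849}{77232} \approx 6.3324 \cdot 10^{9}$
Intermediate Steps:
$R{\left(Z \right)} = 3 + \sqrt{9 - Z}$ ($R{\left(Z \right)} = 3 + \sqrt{7 - \left(-2 + Z\right)} = 3 + \sqrt{9 - Z}$)
$y = \frac{161}{4}$ ($y = \frac{161}{3 + \sqrt{9 - 8}} = \frac{161}{3 + \sqrt{1}} = \frac{161}{3 + 1} = \frac{161}{4} \approx 40.25$)
$T{\left(A,O \right)} = \frac{161}{4}$
$391502 + \left(\left(106475 + 64168\right) - 131042\right) \left(159894 + \frac{T{\left(431,61 \right)}}{-135156}\right) = 391502 + \left(\left(106475 + 64168\right) - 131042\right) \left(159894 + \frac{161}{4 \left(-135156\right)}\right) = 391502 + \left(170643 - 131042\right) \left(159894 + \frac{161}{4} \left(- \frac{1}{135156}\right)\right) = 391502 + 39601 \left(159894 - \frac{23}{77232}\right) = 391502 + 39601 \cdot \frac{12348933385}{77232} = 391502 + \frac{489030110979385}{77232} = \frac{489060347461849}{77232}$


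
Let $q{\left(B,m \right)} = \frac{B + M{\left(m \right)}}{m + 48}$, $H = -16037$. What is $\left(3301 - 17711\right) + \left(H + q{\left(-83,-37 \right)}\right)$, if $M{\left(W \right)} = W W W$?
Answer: $- \frac{385653}{11} \approx -35059.0$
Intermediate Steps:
$M{\left(W \right)} = W^{3}$ ($M{\left(W \right)} = W^{2} W = W^{3}$)
$q{\left(B,m \right)} = \frac{B + m^{3}}{48 + m}$ ($q{\left(B,m \right)} = \frac{B + m^{3}}{m + 48} = \frac{B + m^{3}}{48 + m}$)
$\left(3301 - 17711\right) + \left(H + q{\left(-83,-37 \right)}\right) = \left(3301 - 17711\right) - \left(16037 - \frac{-83 + \left(-37\right)^{3}}{48 - 37}\right) = -14410 - \left(16037 - \frac{-83 - 50653}{11}\right) = -14410 + \left(-16037 + \frac{1}{11} \left(-50736\right)\right) = -14410 - \frac{227143}{11} = - \frac{385653}{11}$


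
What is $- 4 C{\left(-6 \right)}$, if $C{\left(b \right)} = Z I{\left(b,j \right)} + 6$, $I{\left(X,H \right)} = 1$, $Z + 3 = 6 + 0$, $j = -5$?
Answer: $-36$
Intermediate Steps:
$Z = 3$ ($Z = -3 + \left(6 + 0\right) = -3 + 6 = 3$)
$C{\left(b \right)} = 9$ ($C{\left(b \right)} = 3 \cdot 1 + 6 = 3 + 6 = 9$)
$- 4 C{\left(-6 \right)} = \left(-4\right) 9 = -36$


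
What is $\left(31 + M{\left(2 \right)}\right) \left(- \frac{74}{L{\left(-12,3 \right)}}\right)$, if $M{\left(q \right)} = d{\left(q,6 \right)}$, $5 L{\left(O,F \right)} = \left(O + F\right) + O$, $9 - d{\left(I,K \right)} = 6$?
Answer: $\frac{12580}{21} \approx 599.05$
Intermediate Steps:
$d{\left(I,K \right)} = 3$ ($d{\left(I,K \right)} = 9 - 6 = 3$)
$L{\left(O,F \right)} = \frac{F}{5} + \frac{2 O}{5}$ ($L{\left(O,F \right)} = \frac{\left(O + F\right) + O}{5} = \frac{\left(F + O\right) + O}{5} = \frac{F + 2 O}{5} = \frac{F}{5} + \frac{2 O}{5}$)
$M{\left(q \right)} = 3$
$\left(31 + M{\left(2 \right)}\right) \left(- \frac{74}{L{\left(-12,3 \right)}}\right) = \left(31 + 3\right) \left(- \frac{74}{\frac{1}{5} \cdot 3 + \frac{2}{5} \left(-12\right)}\right) = 34 \left(- \frac{74}{\frac{3}{5} - \frac{24}{5}}\right) = 34 \left(- \frac{74}{- \frac{21}{5}}\right) = 34 \left(\left(-74\right) \left(- \frac{5}{21}\right)\right) = 34 \cdot \frac{370}{21} = \frac{12580}{21}$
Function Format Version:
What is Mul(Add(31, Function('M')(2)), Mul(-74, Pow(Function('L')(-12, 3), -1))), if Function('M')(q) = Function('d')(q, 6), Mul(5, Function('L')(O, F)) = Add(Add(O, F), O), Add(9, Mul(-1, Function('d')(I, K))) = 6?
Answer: Rational(12580, 21) ≈ 599.05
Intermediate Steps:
Function('d')(I, K) = 3 (Function('d')(I, K) = Add(9, Mul(-1, 6)) = Add(9, -6) = 3)
Function('L')(O, F) = Add(Mul(Rational(1, 5), F), Mul(Rational(2, 5), O)) (Function('L')(O, F) = Mul(Rational(1, 5), Add(Add(O, F), O)) = Mul(Rational(1, 5), Add(Add(F, O), O)) = Mul(Rational(1, 5), Add(F, Mul(2, O))) = Add(Mul(Rational(1, 5), F), Mul(Rational(2, 5), O)))
Function('M')(q) = 3
Mul(Add(31, Function('M')(2)), Mul(-74, Pow(Function('L')(-12, 3), -1))) = Mul(Add(31, 3), Mul(-74, Pow(Add(Mul(Rational(1, 5), 3), Mul(Rational(2, 5), -12)), -1))) = Mul(34, Mul(-74, Pow(Add(Rational(3, 5), Rational(-24, 5)), -1))) = Mul(34, Mul(-74, Pow(Rational(-21, 5), -1))) = Mul(34, Mul(-74, Rational(-5, 21))) = Mul(34, Rational(370, 21)) = Rational(12580, 21)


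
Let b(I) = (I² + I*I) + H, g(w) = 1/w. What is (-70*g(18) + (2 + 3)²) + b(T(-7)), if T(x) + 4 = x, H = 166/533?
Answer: 1263638/4797 ≈ 263.42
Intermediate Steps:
H = 166/533 (H = 166*(1/533) = 166/533 ≈ 0.31144)
T(x) = -4 + x
b(I) = 166/533 + 2*I² (b(I) = (I² + I*I) + 166/533 = (I² + I²) + 166/533 = 2*I² + 166/533 = 166/533 + 2*I²)
(-70*g(18) + (2 + 3)²) + b(T(-7)) = (-70/18 + (2 + 3)²) + (166/533 + 2*(-4 - 7)²) = (-70*1/18 + 5²) + (166/533 + 2*(-11)²) = (-35/9 + 25) + (166/533 + 2*121) = 190/9 + (166/533 + 242) = 190/9 + 129152/533 = 1263638/4797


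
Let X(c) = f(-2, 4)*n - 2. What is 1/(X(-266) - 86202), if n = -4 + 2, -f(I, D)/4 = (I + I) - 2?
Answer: -1/86252 ≈ -1.1594e-5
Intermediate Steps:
f(I, D) = 8 - 8*I (f(I, D) = -4*((I + I) - 2) = -4*(2*I - 2) = -4*(-2 + 2*I) = 8 - 8*I)
n = -2
X(c) = -50 (X(c) = (8 - 8*(-2))*(-2) - 2 = (8 + 16)*(-2) - 2 = 24*(-2) - 2 = -48 - 2 = -50)
1/(X(-266) - 86202) = 1/(-50 - 86202) = 1/(-86252) = -1/86252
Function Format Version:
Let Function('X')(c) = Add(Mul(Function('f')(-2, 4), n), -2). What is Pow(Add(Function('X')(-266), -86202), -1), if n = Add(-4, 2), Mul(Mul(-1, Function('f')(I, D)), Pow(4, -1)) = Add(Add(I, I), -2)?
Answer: Rational(-1, 86252) ≈ -1.1594e-5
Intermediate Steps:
Function('f')(I, D) = Add(8, Mul(-8, I)) (Function('f')(I, D) = Mul(-4, Add(Add(I, I), -2)) = Mul(-4, Add(Mul(2, I), -2)) = Mul(-4, Add(-2, Mul(2, I))) = Add(8, Mul(-8, I)))
n = -2
Function('X')(c) = -50 (Function('X')(c) = Add(Mul(Add(8, Mul(-8, -2)), -2), -2) = Add(Mul(Add(8, 16), -2), -2) = Add(Mul(24, -2), -2) = Add(-48, -2) = -50)
Pow(Add(Function('X')(-266), -86202), -1) = Pow(Add(-50, -86202), -1) = Pow(-86252, -1) = Rational(-1, 86252)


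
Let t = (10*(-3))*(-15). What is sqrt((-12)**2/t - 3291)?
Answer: I*sqrt(82267)/5 ≈ 57.364*I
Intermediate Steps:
t = 450 (t = -30*(-15) = 450)
sqrt((-12)**2/t - 3291) = sqrt((-12)**2/450 - 3291) = sqrt(144*(1/450) - 3291) = sqrt(8/25 - 3291) = sqrt(-82267/25) = I*sqrt(82267)/5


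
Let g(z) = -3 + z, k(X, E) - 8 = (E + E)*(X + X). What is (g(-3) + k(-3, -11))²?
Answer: 17956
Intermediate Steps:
k(X, E) = 8 + 4*E*X (k(X, E) = 8 + (E + E)*(X + X) = 8 + (2*E)*(2*X) = 8 + 4*E*X)
(g(-3) + k(-3, -11))² = ((-3 - 3) + (8 + 4*(-11)*(-3)))² = (-6 + (8 + 132))² = (-6 + 140)² = 134² = 17956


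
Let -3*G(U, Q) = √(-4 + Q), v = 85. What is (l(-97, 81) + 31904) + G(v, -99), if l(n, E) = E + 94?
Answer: 32079 - I*√103/3 ≈ 32079.0 - 3.383*I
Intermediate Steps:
l(n, E) = 94 + E
G(U, Q) = -√(-4 + Q)/3
(l(-97, 81) + 31904) + G(v, -99) = ((94 + 81) + 31904) - √(-4 - 99)/3 = (175 + 31904) - I*√103/3 = 32079 - I*√103/3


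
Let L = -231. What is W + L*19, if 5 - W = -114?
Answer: -4270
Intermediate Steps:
W = 119 (W = 5 - 1*(-114) = 5 + 114 = 119)
W + L*19 = 119 - 231*19 = 119 - 4389 = -4270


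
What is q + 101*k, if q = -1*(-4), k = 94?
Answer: 9498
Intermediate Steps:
q = 4
q + 101*k = 4 + 101*94 = 4 + 9494 = 9498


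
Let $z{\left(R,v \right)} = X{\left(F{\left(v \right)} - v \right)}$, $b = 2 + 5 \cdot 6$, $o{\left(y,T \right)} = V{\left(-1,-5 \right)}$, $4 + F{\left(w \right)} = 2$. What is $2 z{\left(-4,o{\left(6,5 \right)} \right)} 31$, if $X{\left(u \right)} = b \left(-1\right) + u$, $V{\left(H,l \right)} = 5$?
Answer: $-2418$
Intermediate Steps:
$F{\left(w \right)} = -2$ ($F{\left(w \right)} = -4 + 2 = -2$)
$o{\left(y,T \right)} = 5$
$b = 32$ ($b = 2 + 30 = 32$)
$X{\left(u \right)} = -32 + u$ ($X{\left(u \right)} = 32 \left(-1\right) + u = -32 + u$)
$z{\left(R,v \right)} = -34 - v$ ($z{\left(R,v \right)} = -32 - \left(2 + v\right) = -34 - v$)
$2 z{\left(-4,o{\left(6,5 \right)} \right)} 31 = 2 \left(-34 - 5\right) 31 = 2 \left(-39\right) 31 = \left(-78\right) 31 = -2418$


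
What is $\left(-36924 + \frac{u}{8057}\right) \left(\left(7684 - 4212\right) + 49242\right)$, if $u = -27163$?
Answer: $- \frac{15683671227334}{8057} \approx -1.9466 \cdot 10^{9}$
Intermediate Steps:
$\left(-36924 + \frac{u}{8057}\right) \left(\left(7684 - 4212\right) + 49242\right) = \left(-36924 - \frac{27163}{8057}\right) \left(\left(7684 - 4212\right) + 49242\right) = \left(-36924 - \frac{27163}{8057}\right) \left(3472 + 49242\right) = \left(-36924 - \frac{27163}{8057}\right) 52714 = \left(- \frac{297523831}{8057}\right) 52714 = - \frac{15683671227334}{8057}$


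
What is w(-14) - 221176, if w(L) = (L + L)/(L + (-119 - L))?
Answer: -3759988/17 ≈ -2.2118e+5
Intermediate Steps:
w(L) = -2*L/119 (w(L) = (2*L)/(-119) = (2*L)*(-1/119) = -2*L/119)
w(-14) - 221176 = -2/119*(-14) - 221176 = 4/17 - 221176 = -3759988/17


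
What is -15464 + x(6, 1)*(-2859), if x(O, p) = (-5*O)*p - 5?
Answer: 84601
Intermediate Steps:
x(O, p) = -5 - 5*O*p (x(O, p) = -5*O*p - 5 = -5 - 5*O*p)
-15464 + x(6, 1)*(-2859) = -15464 + (-5 - 5*6*1)*(-2859) = -15464 + (-5 - 30)*(-2859) = -15464 - 35*(-2859) = -15464 + 100065 = 84601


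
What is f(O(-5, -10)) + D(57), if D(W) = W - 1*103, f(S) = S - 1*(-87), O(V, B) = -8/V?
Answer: 213/5 ≈ 42.600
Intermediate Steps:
f(S) = 87 + S (f(S) = S + 87 = 87 + S)
D(W) = -103 + W (D(W) = W - 103 = -103 + W)
f(O(-5, -10)) + D(57) = (87 - 8/(-5)) + (-103 + 57) = (87 - 8*(-⅕)) - 46 = (87 + 8/5) - 46 = 443/5 - 46 = 213/5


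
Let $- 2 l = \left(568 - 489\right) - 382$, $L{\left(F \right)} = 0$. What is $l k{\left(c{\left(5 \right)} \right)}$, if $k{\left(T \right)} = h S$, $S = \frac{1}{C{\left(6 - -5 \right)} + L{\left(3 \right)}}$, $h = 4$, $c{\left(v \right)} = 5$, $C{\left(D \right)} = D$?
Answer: $\frac{606}{11} \approx 55.091$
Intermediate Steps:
$l = \frac{303}{2}$ ($l = - \frac{\left(568 - 489\right) - 382}{2} = - \frac{79 - 382}{2} = \left(- \frac{1}{2}\right) \left(-303\right) = \frac{303}{2} \approx 151.5$)
$S = \frac{1}{11}$ ($S = \frac{1}{\left(6 - -5\right) + 0} = \frac{1}{\left(6 + 5\right) + 0} = \frac{1}{11 + 0} = \frac{1}{11} \approx 0.090909$)
$k{\left(T \right)} = \frac{4}{11}$ ($k{\left(T \right)} = 4 \cdot \frac{1}{11} = \frac{4}{11}$)
$l k{\left(c{\left(5 \right)} \right)} = \frac{303}{2} \cdot \frac{4}{11} = \frac{606}{11}$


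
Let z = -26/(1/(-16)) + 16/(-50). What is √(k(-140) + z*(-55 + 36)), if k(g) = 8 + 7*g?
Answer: 2*I*√55437/5 ≈ 94.18*I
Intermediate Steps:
z = 10392/25 (z = -26/(-1/16) + 16*(-1/50) = -26*(-16) - 8/25 = 416 - 8/25 = 10392/25 ≈ 415.68)
√(k(-140) + z*(-55 + 36)) = √((8 + 7*(-140)) + 10392*(-55 + 36)/25) = √((8 - 980) + (10392/25)*(-19)) = √(-972 - 197448/25) = √(-221748/25) = 2*I*√55437/5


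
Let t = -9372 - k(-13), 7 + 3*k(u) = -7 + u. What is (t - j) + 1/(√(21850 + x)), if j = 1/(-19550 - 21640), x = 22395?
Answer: -385661969/41190 + √44245/44245 ≈ -9363.0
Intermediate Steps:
k(u) = -14/3 + u/3 (k(u) = -7/3 + (-7 + u)/3 = -7/3 + (-7/3 + u/3) = -14/3 + u/3)
t = -9363 (t = -9372 - (-14/3 + (⅓)*(-13)) = -9372 - (-14/3 - 13/3) = -9372 - 1*(-9) = -9372 + 9 = -9363)
j = -1/41190 (j = 1/(-41190) = -1/41190 ≈ -2.4278e-5)
(t - j) + 1/(√(21850 + x)) = (-9363 - 1*(-1/41190)) + 1/(√(21850 + 22395)) = (-9363 + 1/41190) + 1/(√44245) = -385661969/41190 + √44245/44245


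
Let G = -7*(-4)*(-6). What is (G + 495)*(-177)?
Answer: -57879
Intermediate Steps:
G = -168 (G = 28*(-6) = -168)
(G + 495)*(-177) = (-168 + 495)*(-177) = 327*(-177) = -57879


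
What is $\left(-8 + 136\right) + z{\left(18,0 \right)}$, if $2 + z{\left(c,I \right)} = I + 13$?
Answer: $139$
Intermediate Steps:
$z{\left(c,I \right)} = 11 + I$ ($z{\left(c,I \right)} = -2 + \left(I + 13\right) = -2 + \left(13 + I\right) = 11 + I$)
$\left(-8 + 136\right) + z{\left(18,0 \right)} = \left(-8 + 136\right) + \left(11 + 0\right) = 128 + 11 = 139$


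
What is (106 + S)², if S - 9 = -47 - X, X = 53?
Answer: 225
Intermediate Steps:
S = -91 (S = 9 + (-47 - 1*53) = 9 + (-47 - 53) = 9 - 100 = -91)
(106 + S)² = (106 - 91)² = 15² = 225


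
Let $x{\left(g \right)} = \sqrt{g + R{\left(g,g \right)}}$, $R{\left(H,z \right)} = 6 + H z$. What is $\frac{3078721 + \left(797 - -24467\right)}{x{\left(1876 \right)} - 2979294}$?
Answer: $- \frac{4623841943295}{4438094608589} - \frac{3103985 \sqrt{3521258}}{8876189217178} \approx -1.0425$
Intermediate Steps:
$x{\left(g \right)} = \sqrt{6 + g + g^{2}}$ ($x{\left(g \right)} = \sqrt{g + \left(6 + g g\right)} = \sqrt{g + \left(6 + g^{2}\right)} = \sqrt{6 + g + g^{2}}$)
$\frac{3078721 + \left(797 - -24467\right)}{x{\left(1876 \right)} - 2979294} = \frac{3078721 + \left(797 - -24467\right)}{\sqrt{6 + 1876 + 1876^{2}} - 2979294} = \frac{3078721 + \left(797 + 24467\right)}{\sqrt{6 + 1876 + 3519376} - 2979294} = \frac{3078721 + 25264}{\sqrt{3521258} - 2979294} = \frac{3103985}{-2979294 + \sqrt{3521258}}$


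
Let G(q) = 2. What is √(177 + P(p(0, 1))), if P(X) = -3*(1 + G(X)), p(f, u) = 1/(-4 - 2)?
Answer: 2*√42 ≈ 12.961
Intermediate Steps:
p(f, u) = -⅙ (p(f, u) = 1/(-6) = -⅙)
P(X) = -9 (P(X) = -3*(1 + 2) = -3*3 = -9)
√(177 + P(p(0, 1))) = √(177 - 9) = √168 = 2*√42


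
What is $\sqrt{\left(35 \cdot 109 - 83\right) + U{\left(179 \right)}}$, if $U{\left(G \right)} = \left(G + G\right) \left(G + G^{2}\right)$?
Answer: $2 \sqrt{2884623} \approx 3396.8$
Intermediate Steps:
$U{\left(G \right)} = 2 G \left(G + G^{2}\right)$
$\sqrt{\left(35 \cdot 109 - 83\right) + U{\left(179 \right)}} = \sqrt{\left(35 \cdot 109 - 83\right) + 2 \cdot 179^{2} \left(1 + 179\right)} = \sqrt{\left(3815 - 83\right) + 2 \cdot 32041 \cdot 180} = \sqrt{3732 + 11534760} = \sqrt{11538492} = 2 \sqrt{2884623}$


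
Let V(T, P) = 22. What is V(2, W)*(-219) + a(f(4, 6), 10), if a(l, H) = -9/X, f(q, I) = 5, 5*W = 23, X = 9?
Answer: -4819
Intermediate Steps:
W = 23/5 (W = (⅕)*23 = 23/5 ≈ 4.6000)
a(l, H) = -1 (a(l, H) = -9/9 = -9*⅑ = -1)
V(2, W)*(-219) + a(f(4, 6), 10) = 22*(-219) - 1 = -4818 - 1 = -4819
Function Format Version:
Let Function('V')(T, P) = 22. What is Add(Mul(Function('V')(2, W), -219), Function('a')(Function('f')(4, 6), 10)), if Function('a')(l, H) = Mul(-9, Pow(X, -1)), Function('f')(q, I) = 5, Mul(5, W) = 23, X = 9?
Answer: -4819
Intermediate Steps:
W = Rational(23, 5) (W = Mul(Rational(1, 5), 23) = Rational(23, 5) ≈ 4.6000)
Function('a')(l, H) = -1 (Function('a')(l, H) = Mul(-9, Pow(9, -1)) = Mul(-9, Rational(1, 9)) = -1)
Add(Mul(Function('V')(2, W), -219), Function('a')(Function('f')(4, 6), 10)) = Add(Mul(22, -219), -1) = Add(-4818, -1) = -4819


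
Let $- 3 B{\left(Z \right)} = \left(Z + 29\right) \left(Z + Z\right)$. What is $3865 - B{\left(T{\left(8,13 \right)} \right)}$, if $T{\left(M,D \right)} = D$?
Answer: $4229$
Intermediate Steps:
$B{\left(Z \right)} = - \frac{2 Z \left(29 + Z\right)}{3}$ ($B{\left(Z \right)} = - \frac{\left(Z + 29\right) \left(Z + Z\right)}{3} = - \frac{\left(29 + Z\right) 2 Z}{3} = - \frac{2 Z \left(29 + Z\right)}{3}$)
$3865 - B{\left(T{\left(8,13 \right)} \right)} = 3865 - \left(- \frac{2}{3}\right) 13 \left(29 + 13\right) = 3865 - \left(- \frac{2}{3}\right) 13 \cdot 42 = 3865 - -364 = 3865 + 364 = 4229$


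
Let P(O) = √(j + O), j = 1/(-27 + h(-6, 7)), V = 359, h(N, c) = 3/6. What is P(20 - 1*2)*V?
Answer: 718*√12614/53 ≈ 1521.5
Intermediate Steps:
h(N, c) = ½ (h(N, c) = 3*(⅙) = ½)
j = -2/53 (j = 1/(-27 + ½) = 1/(-53/2) = -2/53 ≈ -0.037736)
P(O) = √(-2/53 + O)
P(20 - 1*2)*V = (√(-106 + 2809*(20 - 1*2))/53)*359 = (√(-106 + 2809*(20 - 2))/53)*359 = (√(-106 + 2809*18)/53)*359 = (√(-106 + 50562)/53)*359 = (√50456/53)*359 = ((2*√12614)/53)*359 = (2*√12614/53)*359 = 718*√12614/53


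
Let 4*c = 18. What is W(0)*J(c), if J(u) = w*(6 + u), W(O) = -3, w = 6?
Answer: -189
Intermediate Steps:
c = 9/2 (c = (1/4)*18 = 9/2 ≈ 4.5000)
J(u) = 36 + 6*u (J(u) = 6*(6 + u) = 36 + 6*u)
W(0)*J(c) = -3*(36 + 6*(9/2)) = -3*(36 + 27) = -3*63 = -189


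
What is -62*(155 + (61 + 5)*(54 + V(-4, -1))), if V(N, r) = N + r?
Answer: -210118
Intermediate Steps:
-62*(155 + (61 + 5)*(54 + V(-4, -1))) = -62*(155 + (61 + 5)*(54 + (-4 - 1))) = -62*(155 + 66*(54 - 5)) = -62*(155 + 66*49) = -62*(155 + 3234) = -62*3389 = -210118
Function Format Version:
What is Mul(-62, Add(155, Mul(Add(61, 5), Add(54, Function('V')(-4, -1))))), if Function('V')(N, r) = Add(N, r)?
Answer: -210118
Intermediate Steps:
Mul(-62, Add(155, Mul(Add(61, 5), Add(54, Function('V')(-4, -1))))) = Mul(-62, Add(155, Mul(Add(61, 5), Add(54, Add(-4, -1))))) = Mul(-62, Add(155, Mul(66, Add(54, -5)))) = Mul(-62, Add(155, Mul(66, 49))) = Mul(-62, Add(155, 3234)) = Mul(-62, 3389) = -210118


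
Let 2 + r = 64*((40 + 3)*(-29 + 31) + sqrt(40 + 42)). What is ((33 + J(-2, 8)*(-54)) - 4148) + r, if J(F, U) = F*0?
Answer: 1387 + 64*sqrt(82) ≈ 1966.5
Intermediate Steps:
J(F, U) = 0
r = 5502 + 64*sqrt(82) (r = -2 + 64*((40 + 3)*(-29 + 31) + sqrt(40 + 42)) = -2 + 64*(43*2 + sqrt(82)) = -2 + 64*(86 + sqrt(82)) = -2 + (5504 + 64*sqrt(82)) = 5502 + 64*sqrt(82) ≈ 6081.5)
((33 + J(-2, 8)*(-54)) - 4148) + r = ((33 + 0*(-54)) - 4148) + (5502 + 64*sqrt(82)) = ((33 + 0) - 4148) + (5502 + 64*sqrt(82)) = (33 - 4148) + (5502 + 64*sqrt(82)) = -4115 + (5502 + 64*sqrt(82)) = 1387 + 64*sqrt(82)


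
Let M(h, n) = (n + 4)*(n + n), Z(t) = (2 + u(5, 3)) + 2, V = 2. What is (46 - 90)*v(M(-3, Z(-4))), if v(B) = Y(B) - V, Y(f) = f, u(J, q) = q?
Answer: -6688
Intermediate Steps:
Z(t) = 7 (Z(t) = (2 + 3) + 2 = 5 + 2 = 7)
M(h, n) = 2*n*(4 + n) (M(h, n) = (4 + n)*(2*n) = 2*n*(4 + n))
v(B) = -2 + B (v(B) = B - 1*2 = B - 2 = -2 + B)
(46 - 90)*v(M(-3, Z(-4))) = (46 - 90)*(-2 + 2*7*(4 + 7)) = -44*(-2 + 2*7*11) = -44*(-2 + 154) = -44*152 = -6688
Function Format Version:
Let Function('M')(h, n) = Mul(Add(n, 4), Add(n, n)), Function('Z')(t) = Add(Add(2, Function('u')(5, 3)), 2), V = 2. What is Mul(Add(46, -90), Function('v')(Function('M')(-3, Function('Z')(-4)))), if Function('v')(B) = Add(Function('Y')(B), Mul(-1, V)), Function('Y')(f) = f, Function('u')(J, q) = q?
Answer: -6688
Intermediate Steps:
Function('Z')(t) = 7 (Function('Z')(t) = Add(Add(2, 3), 2) = Add(5, 2) = 7)
Function('M')(h, n) = Mul(2, n, Add(4, n)) (Function('M')(h, n) = Mul(Add(4, n), Mul(2, n)) = Mul(2, n, Add(4, n)))
Function('v')(B) = Add(-2, B) (Function('v')(B) = Add(B, Mul(-1, 2)) = Add(B, -2) = Add(-2, B))
Mul(Add(46, -90), Function('v')(Function('M')(-3, Function('Z')(-4)))) = Mul(Add(46, -90), Add(-2, Mul(2, 7, Add(4, 7)))) = Mul(-44, Add(-2, Mul(2, 7, 11))) = Mul(-44, Add(-2, 154)) = Mul(-44, 152) = -6688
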